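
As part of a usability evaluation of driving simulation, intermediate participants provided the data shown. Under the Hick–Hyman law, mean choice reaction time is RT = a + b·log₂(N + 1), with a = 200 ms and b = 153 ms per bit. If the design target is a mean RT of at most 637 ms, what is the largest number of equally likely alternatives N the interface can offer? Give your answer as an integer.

6

Set 200 + 153·log₂(N + 1) ≤ 637.
log₂(N + 1) ≤ (637 − 200) / 153 = 2.8562.
N + 1 ≤ 2^2.8562 = 7.2411.
N ≤ 6.2411, so the largest integer N is 6.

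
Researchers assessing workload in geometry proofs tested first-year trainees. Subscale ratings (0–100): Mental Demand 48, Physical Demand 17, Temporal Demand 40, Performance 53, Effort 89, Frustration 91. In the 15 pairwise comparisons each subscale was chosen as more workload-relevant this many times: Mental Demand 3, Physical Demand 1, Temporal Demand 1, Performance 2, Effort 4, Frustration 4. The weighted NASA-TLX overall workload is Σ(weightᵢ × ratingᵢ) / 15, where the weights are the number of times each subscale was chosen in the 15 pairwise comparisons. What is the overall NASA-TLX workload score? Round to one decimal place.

The tallies are the weights (they sum to 15).
Weighted sum = 3·48 + 1·17 + 1·40 + 2·53 + 4·89 + 4·91
            = 144 + 17 + 40 + 106 + 356 + 364 = 1027.
Overall workload = 1027 / 15 = 68.4667 ≈ 68.5.

68.5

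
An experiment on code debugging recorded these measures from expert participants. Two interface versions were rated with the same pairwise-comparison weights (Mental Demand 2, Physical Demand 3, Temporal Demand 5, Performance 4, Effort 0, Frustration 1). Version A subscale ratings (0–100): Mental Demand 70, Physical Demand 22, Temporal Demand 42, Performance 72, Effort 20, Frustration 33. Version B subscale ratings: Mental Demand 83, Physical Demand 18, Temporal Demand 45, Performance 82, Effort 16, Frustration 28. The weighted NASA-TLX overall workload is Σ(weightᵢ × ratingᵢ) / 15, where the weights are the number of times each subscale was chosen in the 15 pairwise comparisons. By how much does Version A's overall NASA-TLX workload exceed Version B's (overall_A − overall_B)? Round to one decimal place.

Version A weighted sum = 2·70 + 3·22 + 5·42 + 4·72 + 0·20 + 1·33 = 140 + 66 + 210 + 288 + 0 + 33 = 737; overall_A = 737/15 = 49.1333.
Version B weighted sum = 2·83 + 3·18 + 5·45 + 4·82 + 0·16 + 1·28 = 166 + 54 + 225 + 328 + 0 + 28 = 801; overall_B = 801/15 = 53.4000.
Difference = 49.1333 − 53.4000 = -4.2667 ≈ -4.3.

-4.3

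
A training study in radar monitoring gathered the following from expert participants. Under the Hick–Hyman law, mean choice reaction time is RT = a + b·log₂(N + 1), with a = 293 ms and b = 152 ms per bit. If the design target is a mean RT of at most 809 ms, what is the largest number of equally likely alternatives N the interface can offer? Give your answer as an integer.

9

Set 293 + 152·log₂(N + 1) ≤ 809.
log₂(N + 1) ≤ (809 − 293) / 152 = 3.3947.
N + 1 ≤ 2^3.3947 = 10.5174.
N ≤ 9.5174, so the largest integer N is 9.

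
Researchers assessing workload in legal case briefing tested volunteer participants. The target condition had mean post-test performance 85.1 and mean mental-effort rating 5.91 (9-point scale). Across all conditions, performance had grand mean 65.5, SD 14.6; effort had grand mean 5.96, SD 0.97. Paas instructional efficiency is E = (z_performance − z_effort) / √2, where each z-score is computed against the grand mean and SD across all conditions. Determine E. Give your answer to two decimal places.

z_performance = (85.1 − 65.5) / 14.6 = 19.6000 / 14.6 = 1.3425.
z_effort = (5.91 − 5.96) / 0.97 = -0.0500 / 0.97 = -0.0515.
z_P − z_E = 1.3425 − (-0.0515) = 1.3940.
E = 1.3940 / √2 = 1.3940 / 1.41421 = 0.9857 ≈ 0.99.

0.99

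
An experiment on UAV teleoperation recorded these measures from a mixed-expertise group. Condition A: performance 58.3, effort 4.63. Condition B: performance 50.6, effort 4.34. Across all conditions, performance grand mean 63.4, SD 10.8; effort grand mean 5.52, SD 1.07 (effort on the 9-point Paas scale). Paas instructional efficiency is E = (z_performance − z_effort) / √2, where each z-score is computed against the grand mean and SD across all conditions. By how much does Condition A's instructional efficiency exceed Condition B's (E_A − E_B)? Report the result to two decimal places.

Condition A: z_P = (58.3 − 63.4)/10.8 = -0.4722; z_E = (4.63 − 5.52)/1.07 = -0.8318; E_A = (-0.4722 − (-0.8318))/√2 = 0.2543.
Condition B: z_P = (50.6 − 63.4)/10.8 = -1.1852; z_E = (4.34 − 5.52)/1.07 = -1.1028; E_B = (-1.1852 − (-1.1028))/√2 = -0.0583.
E_A − E_B = 0.2543 − (-0.0583) = 0.3126 ≈ 0.31.

0.31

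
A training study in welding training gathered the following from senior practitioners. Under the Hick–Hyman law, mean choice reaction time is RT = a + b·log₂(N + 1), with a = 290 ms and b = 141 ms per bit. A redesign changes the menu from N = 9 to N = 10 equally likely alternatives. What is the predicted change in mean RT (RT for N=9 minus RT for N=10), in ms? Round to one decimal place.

-19.4

RT(9) = 290 + 141·log₂(10) = 290 + 141·3.3219 = 758.3879 ms.
RT(10) = 290 + 141·log₂(11) = 290 + 141·3.4594 = 777.7754 ms.
Difference = 758.3879 − 777.7754 = -19.3875 ≈ -19.4 ms.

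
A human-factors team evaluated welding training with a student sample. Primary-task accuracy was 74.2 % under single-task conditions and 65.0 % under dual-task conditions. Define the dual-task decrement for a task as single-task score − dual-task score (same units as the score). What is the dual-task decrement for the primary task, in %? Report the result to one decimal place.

9.2

Decrement = 74.2 − 65.0 = 9.2000 % ≈ 9.2 %.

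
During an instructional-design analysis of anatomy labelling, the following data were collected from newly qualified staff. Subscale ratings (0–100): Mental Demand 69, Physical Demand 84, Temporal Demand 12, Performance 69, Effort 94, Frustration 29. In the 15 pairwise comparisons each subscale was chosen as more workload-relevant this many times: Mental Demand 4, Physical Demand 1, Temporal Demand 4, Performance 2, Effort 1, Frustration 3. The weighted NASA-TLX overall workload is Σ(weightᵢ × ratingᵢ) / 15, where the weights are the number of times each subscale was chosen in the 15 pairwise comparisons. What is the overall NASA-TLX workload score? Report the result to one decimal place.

The tallies are the weights (they sum to 15).
Weighted sum = 4·69 + 1·84 + 4·12 + 2·69 + 1·94 + 3·29
            = 276 + 84 + 48 + 138 + 94 + 87 = 727.
Overall workload = 727 / 15 = 48.4667 ≈ 48.5.

48.5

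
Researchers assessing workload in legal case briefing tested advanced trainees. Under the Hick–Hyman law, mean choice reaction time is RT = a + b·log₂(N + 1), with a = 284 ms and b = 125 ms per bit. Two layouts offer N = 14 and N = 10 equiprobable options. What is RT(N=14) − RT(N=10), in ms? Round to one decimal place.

RT(14) = 284 + 125·log₂(15) = 284 + 125·3.9069 = 772.3625 ms.
RT(10) = 284 + 125·log₂(11) = 284 + 125·3.4594 = 716.4250 ms.
Difference = 772.3625 − 716.4250 = 55.9375 ≈ 55.9 ms.

55.9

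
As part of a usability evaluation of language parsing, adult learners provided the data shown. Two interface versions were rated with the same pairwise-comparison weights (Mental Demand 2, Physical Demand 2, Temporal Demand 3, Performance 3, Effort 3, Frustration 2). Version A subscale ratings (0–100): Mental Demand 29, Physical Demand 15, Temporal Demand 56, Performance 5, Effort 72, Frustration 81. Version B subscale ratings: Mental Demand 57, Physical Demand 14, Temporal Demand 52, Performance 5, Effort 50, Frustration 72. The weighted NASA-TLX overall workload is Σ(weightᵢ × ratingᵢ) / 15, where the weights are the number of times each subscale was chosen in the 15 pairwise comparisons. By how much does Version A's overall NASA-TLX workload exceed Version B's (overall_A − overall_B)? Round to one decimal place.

Version A weighted sum = 2·29 + 2·15 + 3·56 + 3·5 + 3·72 + 2·81 = 58 + 30 + 168 + 15 + 216 + 162 = 649; overall_A = 649/15 = 43.2667.
Version B weighted sum = 2·57 + 2·14 + 3·52 + 3·5 + 3·50 + 2·72 = 114 + 28 + 156 + 15 + 150 + 144 = 607; overall_B = 607/15 = 40.4667.
Difference = 43.2667 − 40.4667 = 2.8000 ≈ 2.8.

2.8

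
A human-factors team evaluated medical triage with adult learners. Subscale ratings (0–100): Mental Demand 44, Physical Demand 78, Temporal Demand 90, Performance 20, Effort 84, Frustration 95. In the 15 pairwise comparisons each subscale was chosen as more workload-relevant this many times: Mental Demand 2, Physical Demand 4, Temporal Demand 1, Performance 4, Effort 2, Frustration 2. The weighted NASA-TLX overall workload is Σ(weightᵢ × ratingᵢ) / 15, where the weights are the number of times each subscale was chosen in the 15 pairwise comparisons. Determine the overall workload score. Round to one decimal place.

61.9

The tallies are the weights (they sum to 15).
Weighted sum = 2·44 + 4·78 + 1·90 + 4·20 + 2·84 + 2·95
            = 88 + 312 + 90 + 80 + 168 + 190 = 928.
Overall workload = 928 / 15 = 61.8667 ≈ 61.9.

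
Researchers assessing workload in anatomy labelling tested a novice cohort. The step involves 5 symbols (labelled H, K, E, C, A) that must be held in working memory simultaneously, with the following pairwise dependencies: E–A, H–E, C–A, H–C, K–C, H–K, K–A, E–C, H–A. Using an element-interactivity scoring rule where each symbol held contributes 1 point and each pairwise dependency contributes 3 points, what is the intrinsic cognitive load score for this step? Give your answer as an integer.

Count of symbols held simultaneously: 5.
Count of pairwise dependencies listed: 9.
Element contribution: 5 × 1 = 5.
Interaction contribution: 9 × 3 = 27.
Intrinsic load = 5 + 27 = 32.

32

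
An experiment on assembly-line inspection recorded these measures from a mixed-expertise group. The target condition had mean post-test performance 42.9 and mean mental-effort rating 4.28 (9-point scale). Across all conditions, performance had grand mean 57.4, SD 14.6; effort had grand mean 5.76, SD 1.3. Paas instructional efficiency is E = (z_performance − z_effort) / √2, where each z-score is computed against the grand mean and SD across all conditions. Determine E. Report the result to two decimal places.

0.10

z_performance = (42.9 − 57.4) / 14.6 = -14.5000 / 14.6 = -0.9932.
z_effort = (4.28 − 5.76) / 1.3 = -1.4800 / 1.3 = -1.1385.
z_P − z_E = -0.9932 − (-1.1385) = 0.1453.
E = 0.1453 / √2 = 0.1453 / 1.41421 = 0.1027 ≈ 0.10.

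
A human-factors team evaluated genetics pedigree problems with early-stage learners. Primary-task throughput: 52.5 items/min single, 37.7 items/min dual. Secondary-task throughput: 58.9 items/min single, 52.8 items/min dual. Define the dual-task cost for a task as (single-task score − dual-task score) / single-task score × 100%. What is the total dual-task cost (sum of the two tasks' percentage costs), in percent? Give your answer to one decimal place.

38.5

Primary cost = (52.5 − 37.7) / 52.5 × 100% = 28.1905%.
Secondary cost = (58.9 − 52.8) / 58.9 × 100% = 10.3565%.
Total = 28.1905% + 10.3565% = 38.5470% ≈ 38.5%.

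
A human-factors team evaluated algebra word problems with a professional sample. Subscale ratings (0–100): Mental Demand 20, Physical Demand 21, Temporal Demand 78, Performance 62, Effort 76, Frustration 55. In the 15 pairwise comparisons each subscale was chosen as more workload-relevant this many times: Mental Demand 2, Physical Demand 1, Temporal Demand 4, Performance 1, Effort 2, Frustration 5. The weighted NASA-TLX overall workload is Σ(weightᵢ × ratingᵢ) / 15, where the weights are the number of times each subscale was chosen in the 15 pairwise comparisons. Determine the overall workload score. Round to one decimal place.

57.5

The tallies are the weights (they sum to 15).
Weighted sum = 2·20 + 1·21 + 4·78 + 1·62 + 2·76 + 5·55
            = 40 + 21 + 312 + 62 + 152 + 275 = 862.
Overall workload = 862 / 15 = 57.4667 ≈ 57.5.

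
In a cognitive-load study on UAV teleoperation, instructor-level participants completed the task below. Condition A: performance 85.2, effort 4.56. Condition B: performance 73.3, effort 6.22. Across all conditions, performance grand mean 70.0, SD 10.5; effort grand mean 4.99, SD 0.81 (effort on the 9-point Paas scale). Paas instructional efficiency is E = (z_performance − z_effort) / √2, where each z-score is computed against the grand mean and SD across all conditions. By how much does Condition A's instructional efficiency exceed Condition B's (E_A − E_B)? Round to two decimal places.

Condition A: z_P = (85.2 − 70.0)/10.5 = 1.4476; z_E = (4.56 − 4.99)/0.81 = -0.5309; E_A = (1.4476 − (-0.5309))/√2 = 1.3990.
Condition B: z_P = (73.3 − 70.0)/10.5 = 0.3143; z_E = (6.22 − 4.99)/0.81 = 1.5185; E_B = (0.3143 − 1.5185)/√2 = -0.8515.
E_A − E_B = 1.3990 − (-0.8515) = 2.2505 ≈ 2.25.

2.25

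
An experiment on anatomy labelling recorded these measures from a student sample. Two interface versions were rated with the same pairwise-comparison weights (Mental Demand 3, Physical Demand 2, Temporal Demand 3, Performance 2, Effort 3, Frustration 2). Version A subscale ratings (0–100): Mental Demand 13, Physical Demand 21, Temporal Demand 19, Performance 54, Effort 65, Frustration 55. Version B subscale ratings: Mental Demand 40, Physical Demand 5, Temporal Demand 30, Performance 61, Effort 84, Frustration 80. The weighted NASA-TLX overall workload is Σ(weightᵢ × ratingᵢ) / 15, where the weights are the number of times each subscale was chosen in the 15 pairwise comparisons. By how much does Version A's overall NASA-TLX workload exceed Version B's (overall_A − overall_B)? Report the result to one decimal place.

-13.5

Version A weighted sum = 3·13 + 2·21 + 3·19 + 2·54 + 3·65 + 2·55 = 39 + 42 + 57 + 108 + 195 + 110 = 551; overall_A = 551/15 = 36.7333.
Version B weighted sum = 3·40 + 2·5 + 3·30 + 2·61 + 3·84 + 2·80 = 120 + 10 + 90 + 122 + 252 + 160 = 754; overall_B = 754/15 = 50.2667.
Difference = 36.7333 − 50.2667 = -13.5334 ≈ -13.5.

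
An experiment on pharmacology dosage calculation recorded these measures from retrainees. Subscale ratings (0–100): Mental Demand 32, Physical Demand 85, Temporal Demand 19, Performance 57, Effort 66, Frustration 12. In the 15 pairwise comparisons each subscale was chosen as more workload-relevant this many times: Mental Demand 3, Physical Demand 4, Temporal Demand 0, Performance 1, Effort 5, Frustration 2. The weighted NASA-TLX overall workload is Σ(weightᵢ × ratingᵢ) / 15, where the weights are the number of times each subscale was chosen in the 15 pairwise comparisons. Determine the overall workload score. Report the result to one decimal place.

The tallies are the weights (they sum to 15).
Weighted sum = 3·32 + 4·85 + 0·19 + 1·57 + 5·66 + 2·12
            = 96 + 340 + 0 + 57 + 330 + 24 = 847.
Overall workload = 847 / 15 = 56.4667 ≈ 56.5.

56.5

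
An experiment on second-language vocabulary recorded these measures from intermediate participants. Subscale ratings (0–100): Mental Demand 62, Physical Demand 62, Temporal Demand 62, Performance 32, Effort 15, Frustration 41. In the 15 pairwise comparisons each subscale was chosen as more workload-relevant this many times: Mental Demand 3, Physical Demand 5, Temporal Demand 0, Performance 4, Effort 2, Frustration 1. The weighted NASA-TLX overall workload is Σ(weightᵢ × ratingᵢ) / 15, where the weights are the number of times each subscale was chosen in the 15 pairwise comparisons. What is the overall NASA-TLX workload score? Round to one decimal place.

46.3

The tallies are the weights (they sum to 15).
Weighted sum = 3·62 + 5·62 + 0·62 + 4·32 + 2·15 + 1·41
            = 186 + 310 + 0 + 128 + 30 + 41 = 695.
Overall workload = 695 / 15 = 46.3333 ≈ 46.3.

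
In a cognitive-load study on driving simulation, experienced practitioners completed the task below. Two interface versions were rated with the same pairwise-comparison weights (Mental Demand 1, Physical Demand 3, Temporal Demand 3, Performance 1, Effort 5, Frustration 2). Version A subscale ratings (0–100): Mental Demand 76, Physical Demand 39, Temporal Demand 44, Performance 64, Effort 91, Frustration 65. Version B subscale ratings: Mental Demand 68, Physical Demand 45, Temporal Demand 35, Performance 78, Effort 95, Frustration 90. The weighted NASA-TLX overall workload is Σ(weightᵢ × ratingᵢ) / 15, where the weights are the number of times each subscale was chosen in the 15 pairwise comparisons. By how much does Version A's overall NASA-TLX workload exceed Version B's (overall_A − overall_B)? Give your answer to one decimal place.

-4.5

Version A weighted sum = 1·76 + 3·39 + 3·44 + 1·64 + 5·91 + 2·65 = 76 + 117 + 132 + 64 + 455 + 130 = 974; overall_A = 974/15 = 64.9333.
Version B weighted sum = 1·68 + 3·45 + 3·35 + 1·78 + 5·95 + 2·90 = 68 + 135 + 105 + 78 + 475 + 180 = 1041; overall_B = 1041/15 = 69.4000.
Difference = 64.9333 − 69.4000 = -4.4667 ≈ -4.5.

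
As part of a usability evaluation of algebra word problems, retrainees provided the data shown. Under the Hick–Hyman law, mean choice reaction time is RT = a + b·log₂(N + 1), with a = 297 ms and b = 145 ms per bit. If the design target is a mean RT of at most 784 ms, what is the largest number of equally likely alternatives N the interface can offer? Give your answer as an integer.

9

Set 297 + 145·log₂(N + 1) ≤ 784.
log₂(N + 1) ≤ (784 − 297) / 145 = 3.3586.
N + 1 ≤ 2^3.3586 = 10.2574.
N ≤ 9.2574, so the largest integer N is 9.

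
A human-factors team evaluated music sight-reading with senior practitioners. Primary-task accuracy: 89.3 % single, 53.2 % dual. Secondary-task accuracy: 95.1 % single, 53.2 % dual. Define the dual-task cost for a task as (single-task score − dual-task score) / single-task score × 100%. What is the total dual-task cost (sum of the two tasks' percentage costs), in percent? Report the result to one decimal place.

Primary cost = (89.3 − 53.2) / 89.3 × 100% = 40.4255%.
Secondary cost = (95.1 − 53.2) / 95.1 × 100% = 44.0589%.
Total = 40.4255% + 44.0589% = 84.4844% ≈ 84.5%.

84.5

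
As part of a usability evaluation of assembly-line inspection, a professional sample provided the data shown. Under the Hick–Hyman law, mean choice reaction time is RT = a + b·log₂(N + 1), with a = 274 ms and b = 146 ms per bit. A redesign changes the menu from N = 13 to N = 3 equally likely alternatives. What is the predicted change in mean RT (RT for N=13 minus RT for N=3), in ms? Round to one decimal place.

RT(13) = 274 + 146·log₂(14) = 274 + 146·3.8074 = 829.8804 ms.
RT(3) = 274 + 146·log₂(4) = 274 + 146·2.0000 = 566.0000 ms.
Difference = 829.8804 − 566.0000 = 263.8804 ≈ 263.9 ms.

263.9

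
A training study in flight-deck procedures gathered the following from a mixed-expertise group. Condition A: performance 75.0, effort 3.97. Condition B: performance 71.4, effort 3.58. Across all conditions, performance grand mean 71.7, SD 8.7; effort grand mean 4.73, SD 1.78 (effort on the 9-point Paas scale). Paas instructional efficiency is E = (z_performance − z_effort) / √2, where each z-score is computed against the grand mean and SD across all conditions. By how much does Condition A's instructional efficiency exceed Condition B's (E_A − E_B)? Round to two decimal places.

0.14

Condition A: z_P = (75.0 − 71.7)/8.7 = 0.3793; z_E = (3.97 − 4.73)/1.78 = -0.4270; E_A = (0.3793 − (-0.4270))/√2 = 0.5701.
Condition B: z_P = (71.4 − 71.7)/8.7 = -0.0345; z_E = (3.58 − 4.73)/1.78 = -0.6461; E_B = (-0.0345 − (-0.6461))/√2 = 0.4325.
E_A − E_B = 0.5701 − 0.4325 = 0.1376 ≈ 0.14.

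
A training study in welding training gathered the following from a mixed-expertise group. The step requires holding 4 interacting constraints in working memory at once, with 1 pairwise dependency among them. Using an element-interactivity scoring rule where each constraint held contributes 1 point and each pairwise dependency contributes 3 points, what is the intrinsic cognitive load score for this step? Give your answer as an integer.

Element contribution: 4 × 1 = 4.
Interaction contribution: 1 × 3 = 3.
Intrinsic load = 4 + 3 = 7.

7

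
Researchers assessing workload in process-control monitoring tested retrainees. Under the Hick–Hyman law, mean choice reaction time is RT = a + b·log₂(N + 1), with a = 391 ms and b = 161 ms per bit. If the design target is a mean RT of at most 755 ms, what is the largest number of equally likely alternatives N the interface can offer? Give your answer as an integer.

Set 391 + 161·log₂(N + 1) ≤ 755.
log₂(N + 1) ≤ (755 − 391) / 161 = 2.2609.
N + 1 ≤ 2^2.2609 = 4.7929.
N ≤ 3.7929, so the largest integer N is 3.

3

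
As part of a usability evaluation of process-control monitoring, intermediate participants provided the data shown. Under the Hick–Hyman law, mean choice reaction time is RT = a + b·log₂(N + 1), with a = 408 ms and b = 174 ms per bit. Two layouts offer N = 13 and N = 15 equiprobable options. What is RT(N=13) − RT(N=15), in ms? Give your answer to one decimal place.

RT(13) = 408 + 174·log₂(14) = 408 + 174·3.8074 = 1070.4876 ms.
RT(15) = 408 + 174·log₂(16) = 408 + 174·4.0000 = 1104.0000 ms.
Difference = 1070.4876 − 1104.0000 = -33.5124 ≈ -33.5 ms.

-33.5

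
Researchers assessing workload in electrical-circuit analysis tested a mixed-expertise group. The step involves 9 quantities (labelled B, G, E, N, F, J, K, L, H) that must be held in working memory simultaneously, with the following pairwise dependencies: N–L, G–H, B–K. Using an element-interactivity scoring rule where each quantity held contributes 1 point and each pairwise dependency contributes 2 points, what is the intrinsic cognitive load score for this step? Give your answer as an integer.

15

Count of quantities held simultaneously: 9.
Count of pairwise dependencies listed: 3.
Element contribution: 9 × 1 = 9.
Interaction contribution: 3 × 2 = 6.
Intrinsic load = 9 + 6 = 15.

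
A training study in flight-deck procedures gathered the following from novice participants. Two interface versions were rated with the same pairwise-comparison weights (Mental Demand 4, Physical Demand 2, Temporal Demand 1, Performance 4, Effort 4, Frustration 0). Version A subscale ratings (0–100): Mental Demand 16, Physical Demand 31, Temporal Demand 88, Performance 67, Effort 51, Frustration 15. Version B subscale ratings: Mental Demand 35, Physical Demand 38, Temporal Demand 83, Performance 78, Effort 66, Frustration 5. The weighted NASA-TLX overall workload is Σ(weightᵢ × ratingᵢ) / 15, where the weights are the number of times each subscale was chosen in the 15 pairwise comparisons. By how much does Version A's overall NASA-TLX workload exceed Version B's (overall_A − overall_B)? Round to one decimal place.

Version A weighted sum = 4·16 + 2·31 + 1·88 + 4·67 + 4·51 + 0·15 = 64 + 62 + 88 + 268 + 204 + 0 = 686; overall_A = 686/15 = 45.7333.
Version B weighted sum = 4·35 + 2·38 + 1·83 + 4·78 + 4·66 + 0·5 = 140 + 76 + 83 + 312 + 264 + 0 = 875; overall_B = 875/15 = 58.3333.
Difference = 45.7333 − 58.3333 = -12.6000 ≈ -12.6.

-12.6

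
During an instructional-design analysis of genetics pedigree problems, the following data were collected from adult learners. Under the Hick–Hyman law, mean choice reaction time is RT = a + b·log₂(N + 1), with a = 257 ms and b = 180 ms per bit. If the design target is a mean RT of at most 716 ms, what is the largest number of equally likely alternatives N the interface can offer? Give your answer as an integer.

Set 257 + 180·log₂(N + 1) ≤ 716.
log₂(N + 1) ≤ (716 − 257) / 180 = 2.5500.
N + 1 ≤ 2^2.5500 = 5.8563.
N ≤ 4.8563, so the largest integer N is 4.

4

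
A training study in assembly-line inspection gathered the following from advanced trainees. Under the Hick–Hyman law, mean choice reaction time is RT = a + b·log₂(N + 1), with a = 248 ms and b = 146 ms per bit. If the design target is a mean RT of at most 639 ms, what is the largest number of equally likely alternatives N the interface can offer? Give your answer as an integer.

5

Set 248 + 146·log₂(N + 1) ≤ 639.
log₂(N + 1) ≤ (639 − 248) / 146 = 2.6781.
N + 1 ≤ 2^2.6781 = 6.4001.
N ≤ 5.4001, so the largest integer N is 5.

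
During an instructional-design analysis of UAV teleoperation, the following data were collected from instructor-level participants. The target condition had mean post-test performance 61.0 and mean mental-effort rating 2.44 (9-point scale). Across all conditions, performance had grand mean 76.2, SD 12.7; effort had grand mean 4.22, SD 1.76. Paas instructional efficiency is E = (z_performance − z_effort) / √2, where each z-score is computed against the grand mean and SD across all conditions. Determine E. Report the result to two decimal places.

z_performance = (61.0 − 76.2) / 12.7 = -15.2000 / 12.7 = -1.1969.
z_effort = (2.44 − 4.22) / 1.76 = -1.7800 / 1.76 = -1.0114.
z_P − z_E = -1.1969 − (-1.0114) = -0.1855.
E = -0.1855 / √2 = -0.1855 / 1.41421 = -0.1312 ≈ -0.13.

-0.13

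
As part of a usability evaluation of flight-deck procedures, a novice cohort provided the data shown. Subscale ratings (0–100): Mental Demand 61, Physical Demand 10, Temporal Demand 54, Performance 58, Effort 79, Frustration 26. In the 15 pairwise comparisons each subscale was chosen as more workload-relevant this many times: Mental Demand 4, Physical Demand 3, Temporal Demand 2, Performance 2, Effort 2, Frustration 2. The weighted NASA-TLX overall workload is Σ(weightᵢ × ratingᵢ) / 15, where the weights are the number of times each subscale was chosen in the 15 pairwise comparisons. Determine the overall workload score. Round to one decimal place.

The tallies are the weights (they sum to 15).
Weighted sum = 4·61 + 3·10 + 2·54 + 2·58 + 2·79 + 2·26
            = 244 + 30 + 108 + 116 + 158 + 52 = 708.
Overall workload = 708 / 15 = 47.2000 ≈ 47.2.

47.2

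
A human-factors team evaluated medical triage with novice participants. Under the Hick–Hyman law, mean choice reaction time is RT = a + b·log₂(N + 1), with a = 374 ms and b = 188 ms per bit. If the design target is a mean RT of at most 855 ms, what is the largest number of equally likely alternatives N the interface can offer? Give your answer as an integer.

Set 374 + 188·log₂(N + 1) ≤ 855.
log₂(N + 1) ≤ (855 − 374) / 188 = 2.5585.
N + 1 ≤ 2^2.5585 = 5.8909.
N ≤ 4.8909, so the largest integer N is 4.

4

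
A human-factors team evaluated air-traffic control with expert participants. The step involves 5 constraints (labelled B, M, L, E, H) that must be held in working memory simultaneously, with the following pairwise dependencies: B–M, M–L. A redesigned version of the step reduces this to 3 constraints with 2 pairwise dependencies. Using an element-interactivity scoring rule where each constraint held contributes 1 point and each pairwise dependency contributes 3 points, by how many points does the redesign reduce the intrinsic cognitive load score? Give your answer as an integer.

Original: 5 × 1 + 2 × 3 = 5 + 6 = 11.
Redesigned: 3 × 1 + 2 × 3 = 3 + 6 = 9.
Reduction = 11 − 9 = 2.

2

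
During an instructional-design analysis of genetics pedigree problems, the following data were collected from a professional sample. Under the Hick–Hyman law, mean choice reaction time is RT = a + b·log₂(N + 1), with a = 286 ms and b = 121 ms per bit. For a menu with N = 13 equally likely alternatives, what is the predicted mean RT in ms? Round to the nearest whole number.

log₂(13 + 1) = log₂(14) = 3.8074.
RT = 286 + 121 × 3.8074 = 286 + 460.6954 = 746.6954 ms.
≈ 747 ms.

747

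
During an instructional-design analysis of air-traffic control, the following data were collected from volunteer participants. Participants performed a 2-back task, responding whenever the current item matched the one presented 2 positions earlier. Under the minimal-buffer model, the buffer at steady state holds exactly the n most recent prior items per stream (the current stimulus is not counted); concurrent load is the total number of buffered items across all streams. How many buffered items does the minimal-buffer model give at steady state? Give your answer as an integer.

The buffer holds the 2 most recent prior items.
Steady-state concurrent load = 2 items.

2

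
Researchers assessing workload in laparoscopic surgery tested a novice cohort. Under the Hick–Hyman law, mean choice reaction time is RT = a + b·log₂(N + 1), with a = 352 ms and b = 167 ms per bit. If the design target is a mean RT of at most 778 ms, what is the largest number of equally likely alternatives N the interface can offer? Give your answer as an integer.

Set 352 + 167·log₂(N + 1) ≤ 778.
log₂(N + 1) ≤ (778 − 352) / 167 = 2.5509.
N + 1 ≤ 2^2.5509 = 5.8600.
N ≤ 4.8600, so the largest integer N is 4.

4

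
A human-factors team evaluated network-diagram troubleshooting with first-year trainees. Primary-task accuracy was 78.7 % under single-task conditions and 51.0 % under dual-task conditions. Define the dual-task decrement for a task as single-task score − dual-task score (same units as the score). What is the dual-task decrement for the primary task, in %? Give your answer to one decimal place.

Decrement = 78.7 − 51.0 = 27.7000 % ≈ 27.7 %.

27.7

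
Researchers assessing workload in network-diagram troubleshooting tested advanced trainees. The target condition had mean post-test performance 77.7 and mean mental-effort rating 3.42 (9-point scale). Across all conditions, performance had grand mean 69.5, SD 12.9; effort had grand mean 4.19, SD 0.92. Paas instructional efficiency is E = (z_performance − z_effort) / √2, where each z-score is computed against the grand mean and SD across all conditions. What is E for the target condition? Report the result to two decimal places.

z_performance = (77.7 − 69.5) / 12.9 = 8.2000 / 12.9 = 0.6357.
z_effort = (3.42 − 4.19) / 0.92 = -0.7700 / 0.92 = -0.8370.
z_P − z_E = 0.6357 − (-0.8370) = 1.4727.
E = 1.4727 / √2 = 1.4727 / 1.41421 = 1.0414 ≈ 1.04.

1.04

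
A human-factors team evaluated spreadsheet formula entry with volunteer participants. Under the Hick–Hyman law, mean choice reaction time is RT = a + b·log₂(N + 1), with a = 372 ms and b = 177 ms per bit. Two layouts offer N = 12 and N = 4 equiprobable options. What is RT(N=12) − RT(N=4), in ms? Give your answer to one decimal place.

RT(12) = 372 + 177·log₂(13) = 372 + 177·3.7004 = 1026.9708 ms.
RT(4) = 372 + 177·log₂(5) = 372 + 177·2.3219 = 782.9763 ms.
Difference = 1026.9708 − 782.9763 = 243.9945 ≈ 244.0 ms.

244.0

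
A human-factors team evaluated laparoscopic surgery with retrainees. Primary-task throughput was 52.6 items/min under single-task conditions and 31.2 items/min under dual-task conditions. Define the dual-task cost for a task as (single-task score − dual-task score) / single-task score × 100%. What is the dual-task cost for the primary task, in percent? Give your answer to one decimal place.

Cost = (52.6 − 31.2) / 52.6 × 100%
     = 21.4000 / 52.6 × 100% = 40.6844%.
≈ 40.7%.

40.7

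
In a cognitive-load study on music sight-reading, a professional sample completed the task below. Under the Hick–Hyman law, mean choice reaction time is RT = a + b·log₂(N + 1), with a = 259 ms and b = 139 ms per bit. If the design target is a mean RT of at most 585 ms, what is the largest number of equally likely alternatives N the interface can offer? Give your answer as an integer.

Set 259 + 139·log₂(N + 1) ≤ 585.
log₂(N + 1) ≤ (585 − 259) / 139 = 2.3453.
N + 1 ≤ 2^2.3453 = 5.0817.
N ≤ 4.0817, so the largest integer N is 4.

4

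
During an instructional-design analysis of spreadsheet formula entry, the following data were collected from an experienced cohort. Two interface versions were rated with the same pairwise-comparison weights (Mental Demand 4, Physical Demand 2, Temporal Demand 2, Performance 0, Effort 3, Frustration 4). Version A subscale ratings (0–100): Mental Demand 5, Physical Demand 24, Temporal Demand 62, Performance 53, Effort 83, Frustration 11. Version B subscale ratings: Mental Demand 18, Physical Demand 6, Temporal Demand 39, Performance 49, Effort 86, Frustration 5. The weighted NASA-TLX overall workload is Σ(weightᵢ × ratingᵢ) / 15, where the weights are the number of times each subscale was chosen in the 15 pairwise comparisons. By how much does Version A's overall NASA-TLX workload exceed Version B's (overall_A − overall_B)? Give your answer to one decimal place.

3.0

Version A weighted sum = 4·5 + 2·24 + 2·62 + 0·53 + 3·83 + 4·11 = 20 + 48 + 124 + 0 + 249 + 44 = 485; overall_A = 485/15 = 32.3333.
Version B weighted sum = 4·18 + 2·6 + 2·39 + 0·49 + 3·86 + 4·5 = 72 + 12 + 78 + 0 + 258 + 20 = 440; overall_B = 440/15 = 29.3333.
Difference = 32.3333 − 29.3333 = 3.0000 ≈ 3.0.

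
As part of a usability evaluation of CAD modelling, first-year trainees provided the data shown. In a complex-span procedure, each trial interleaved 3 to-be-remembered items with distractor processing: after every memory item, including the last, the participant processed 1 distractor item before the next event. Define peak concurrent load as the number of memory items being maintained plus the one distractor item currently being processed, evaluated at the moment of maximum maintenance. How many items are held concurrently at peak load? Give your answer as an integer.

4

Maintenance is greatest during the distractor(s) after memory item 3: all 3 memory items are being held.
One distractor item is concurrently being processed.
Peak concurrent load = 3 + 1 = 4 items.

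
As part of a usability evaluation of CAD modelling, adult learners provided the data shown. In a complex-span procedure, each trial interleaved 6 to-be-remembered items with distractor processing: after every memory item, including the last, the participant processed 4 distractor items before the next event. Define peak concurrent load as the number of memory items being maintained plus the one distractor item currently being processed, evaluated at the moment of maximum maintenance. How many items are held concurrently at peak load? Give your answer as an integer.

Maintenance is greatest during the distractor(s) after memory item 6: all 6 memory items are being held.
One distractor item is concurrently being processed.
Peak concurrent load = 6 + 1 = 7 items.

7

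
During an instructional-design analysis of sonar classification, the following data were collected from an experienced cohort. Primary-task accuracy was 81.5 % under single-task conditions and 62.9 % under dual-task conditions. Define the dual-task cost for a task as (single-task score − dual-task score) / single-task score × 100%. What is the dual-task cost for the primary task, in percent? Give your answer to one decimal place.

22.8

Cost = (81.5 − 62.9) / 81.5 × 100%
     = 18.6000 / 81.5 × 100% = 22.8221%.
≈ 22.8%.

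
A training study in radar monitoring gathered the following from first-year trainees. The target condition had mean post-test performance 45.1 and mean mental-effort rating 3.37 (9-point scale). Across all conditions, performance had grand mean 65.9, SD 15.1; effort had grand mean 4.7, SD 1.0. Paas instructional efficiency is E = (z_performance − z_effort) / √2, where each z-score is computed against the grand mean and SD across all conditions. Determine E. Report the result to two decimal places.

z_performance = (45.1 − 65.9) / 15.1 = -20.8000 / 15.1 = -1.3775.
z_effort = (3.37 − 4.7) / 1.0 = -1.3300 / 1.0 = -1.3300.
z_P − z_E = -1.3775 − (-1.3300) = -0.0475.
E = -0.0475 / √2 = -0.0475 / 1.41421 = -0.0336 ≈ -0.03.

-0.03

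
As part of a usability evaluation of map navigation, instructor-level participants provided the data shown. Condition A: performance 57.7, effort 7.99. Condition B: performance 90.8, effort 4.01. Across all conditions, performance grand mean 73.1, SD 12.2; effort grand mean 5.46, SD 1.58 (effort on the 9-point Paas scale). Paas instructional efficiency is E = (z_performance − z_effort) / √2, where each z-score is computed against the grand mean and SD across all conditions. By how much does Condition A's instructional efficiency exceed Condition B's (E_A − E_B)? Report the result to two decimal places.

-3.70

Condition A: z_P = (57.7 − 73.1)/12.2 = -1.2623; z_E = (7.99 − 5.46)/1.58 = 1.6013; E_A = (-1.2623 − 1.6013)/√2 = -2.0249.
Condition B: z_P = (90.8 − 73.1)/12.2 = 1.4508; z_E = (4.01 − 5.46)/1.58 = -0.9177; E_B = (1.4508 − (-0.9177))/√2 = 1.6748.
E_A − E_B = -2.0249 − 1.6748 = -3.6997 ≈ -3.70.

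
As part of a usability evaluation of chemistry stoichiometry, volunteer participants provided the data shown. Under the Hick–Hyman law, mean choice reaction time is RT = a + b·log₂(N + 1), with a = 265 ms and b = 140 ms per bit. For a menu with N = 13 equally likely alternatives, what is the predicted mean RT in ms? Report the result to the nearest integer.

log₂(13 + 1) = log₂(14) = 3.8074.
RT = 265 + 140 × 3.8074 = 265 + 533.0360 = 798.0360 ms.
≈ 798 ms.

798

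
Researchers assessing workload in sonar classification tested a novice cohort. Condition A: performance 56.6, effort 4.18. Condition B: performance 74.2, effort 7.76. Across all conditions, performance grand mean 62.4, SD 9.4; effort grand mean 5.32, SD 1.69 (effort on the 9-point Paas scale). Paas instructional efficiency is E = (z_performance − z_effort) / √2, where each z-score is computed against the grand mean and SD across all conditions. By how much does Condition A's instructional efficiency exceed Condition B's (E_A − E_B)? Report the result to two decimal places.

0.17

Condition A: z_P = (56.6 − 62.4)/9.4 = -0.6170; z_E = (4.18 − 5.32)/1.69 = -0.6746; E_A = (-0.6170 − (-0.6746))/√2 = 0.0407.
Condition B: z_P = (74.2 − 62.4)/9.4 = 1.2553; z_E = (7.76 − 5.32)/1.69 = 1.4438; E_B = (1.2553 − 1.4438)/√2 = -0.1333.
E_A − E_B = 0.0407 − (-0.1333) = 0.1740 ≈ 0.17.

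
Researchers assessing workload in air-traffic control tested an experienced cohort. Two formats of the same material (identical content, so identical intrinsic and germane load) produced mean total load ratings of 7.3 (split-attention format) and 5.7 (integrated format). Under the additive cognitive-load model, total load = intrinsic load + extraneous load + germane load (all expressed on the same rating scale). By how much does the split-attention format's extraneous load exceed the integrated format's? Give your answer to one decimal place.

Intrinsic and germane load are equal across formats, so the difference in total load equals the difference in extraneous load.
Extraneous-load difference = 7.3 − 5.7 = 1.6.

1.6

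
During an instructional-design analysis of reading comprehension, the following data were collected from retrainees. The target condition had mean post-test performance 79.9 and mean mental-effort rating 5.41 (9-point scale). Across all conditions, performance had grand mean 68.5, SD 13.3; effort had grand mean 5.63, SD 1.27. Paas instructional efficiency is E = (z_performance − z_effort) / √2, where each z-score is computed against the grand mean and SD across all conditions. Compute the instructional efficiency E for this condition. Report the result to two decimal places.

0.73

z_performance = (79.9 − 68.5) / 13.3 = 11.4000 / 13.3 = 0.8571.
z_effort = (5.41 − 5.63) / 1.27 = -0.2200 / 1.27 = -0.1732.
z_P − z_E = 0.8571 − (-0.1732) = 1.0303.
E = 1.0303 / √2 = 1.0303 / 1.41421 = 0.7285 ≈ 0.73.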